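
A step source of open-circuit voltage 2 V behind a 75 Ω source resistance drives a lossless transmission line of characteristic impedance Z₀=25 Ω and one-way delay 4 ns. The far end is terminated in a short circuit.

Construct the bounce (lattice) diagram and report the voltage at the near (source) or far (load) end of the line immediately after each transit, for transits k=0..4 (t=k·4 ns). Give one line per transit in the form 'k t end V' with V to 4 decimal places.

Γ_L=-1.000000, Γ_S=0.500000; launch V₁=2·25/100=0.500000
k=0 src: V=0.5000
k=1 load: inc=0.500000, refl=0.500000·-1.000000=-0.5000; V=0.000000+0.500000+-0.500000=0.0000
k=2 src: inc=-0.500000, refl=-0.500000·0.500000=-0.2500; V=0.500000+-0.500000+-0.250000=-0.2500
k=3 load: inc=-0.250000, refl=-0.250000·-1.000000=0.2500; V=0.000000+-0.250000+0.250000=0.0000
k=4 src: inc=0.250000, refl=0.250000·0.500000=0.1250; V=-0.250000+0.250000+0.125000=0.1250

0 0 source 0.5000
1 4 load 0.0000
2 8 source -0.2500
3 12 load 0.0000
4 16 source 0.1250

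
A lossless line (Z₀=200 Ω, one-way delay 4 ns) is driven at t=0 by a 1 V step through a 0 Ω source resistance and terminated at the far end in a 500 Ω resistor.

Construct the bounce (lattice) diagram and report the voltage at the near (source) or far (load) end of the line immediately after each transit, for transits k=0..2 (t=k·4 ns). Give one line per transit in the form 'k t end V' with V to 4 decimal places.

0 0 source 1.0000
1 4 load 1.4286
2 8 source 1.0000

Γ_L=0.428571, Γ_S=-1.000000; launch V₁=1·200/200=1.000000
k=0 src: V=1.0000
k=1 load: inc=1.000000, refl=1.000000·0.428571=0.4286; V=0.000000+1.000000+0.428571=1.4286
k=2 src: inc=0.428571, refl=0.428571·-1.000000=-0.4286; V=1.000000+0.428571+-0.428571=1.0000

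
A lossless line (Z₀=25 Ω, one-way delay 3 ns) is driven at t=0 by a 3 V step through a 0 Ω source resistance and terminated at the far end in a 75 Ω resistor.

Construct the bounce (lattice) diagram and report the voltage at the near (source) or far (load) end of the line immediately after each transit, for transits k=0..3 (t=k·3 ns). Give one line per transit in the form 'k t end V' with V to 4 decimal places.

0 0 source 3.0000
1 3 load 4.5000
2 6 source 3.0000
3 9 load 2.2500

Γ_L=0.500000, Γ_S=-1.000000; launch V₁=3·25/25=3.000000
k=0 src: V=3.0000
k=1 load: inc=3.000000, refl=3.000000·0.500000=1.5000; V=0.000000+3.000000+1.500000=4.5000
k=2 src: inc=1.500000, refl=1.500000·-1.000000=-1.5000; V=3.000000+1.500000+-1.500000=3.0000
k=3 load: inc=-1.500000, refl=-1.500000·0.500000=-0.7500; V=4.500000+-1.500000+-0.750000=2.2500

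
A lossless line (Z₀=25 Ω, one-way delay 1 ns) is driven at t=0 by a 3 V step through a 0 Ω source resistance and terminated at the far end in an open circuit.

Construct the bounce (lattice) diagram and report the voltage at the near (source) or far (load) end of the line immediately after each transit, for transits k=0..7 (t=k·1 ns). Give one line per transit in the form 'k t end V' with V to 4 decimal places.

0 0 source 3.0000
1 1 load 6.0000
2 2 source 3.0000
3 3 load 0.0000
4 4 source 3.0000
5 5 load 6.0000
6 6 source 3.0000
7 7 load 0.0000

Γ_L=1.000000, Γ_S=-1.000000; launch V₁=3·25/25=3.000000
k=0 src: V=3.0000
k=1 load: inc=3.000000, refl=3.000000·1.000000=3.0000; V=0.000000+3.000000+3.000000=6.0000
k=2 src: inc=3.000000, refl=3.000000·-1.000000=-3.0000; V=3.000000+3.000000+-3.000000=3.0000
k=3 load: inc=-3.000000, refl=-3.000000·1.000000=-3.0000; V=6.000000+-3.000000+-3.000000=0.0000
k=4 src: inc=-3.000000, refl=-3.000000·-1.000000=3.0000; V=3.000000+-3.000000+3.000000=3.0000
k=5 load: inc=3.000000, refl=3.000000·1.000000=3.0000; V=0.000000+3.000000+3.000000=6.0000
k=6 src: inc=3.000000, refl=3.000000·-1.000000=-3.0000; V=3.000000+3.000000+-3.000000=3.0000
k=7 load: inc=-3.000000, refl=-3.000000·1.000000=-3.0000; V=6.000000+-3.000000+-3.000000=0.0000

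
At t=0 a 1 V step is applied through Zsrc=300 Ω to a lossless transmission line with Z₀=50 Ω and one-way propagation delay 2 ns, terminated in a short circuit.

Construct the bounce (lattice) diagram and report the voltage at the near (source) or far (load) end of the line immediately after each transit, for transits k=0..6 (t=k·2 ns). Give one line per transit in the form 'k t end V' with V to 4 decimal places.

0 0 source 0.1429
1 2 load 0.0000
2 4 source -0.1020
3 6 load 0.0000
4 8 source 0.0729
5 10 load 0.0000
6 12 source -0.0521

Γ_L=-1.000000, Γ_S=0.714286; launch V₁=1·50/350=0.142857
k=0 src: V=0.1429
k=1 load: inc=0.142857, refl=0.142857·-1.000000=-0.1429; V=0.000000+0.142857+-0.142857=0.0000
k=2 src: inc=-0.142857, refl=-0.142857·0.714286=-0.1020; V=0.142857+-0.142857+-0.102041=-0.1020
k=3 load: inc=-0.102041, refl=-0.102041·-1.000000=0.1020; V=0.000000+-0.102041+0.102041=0.0000
k=4 src: inc=0.102041, refl=0.102041·0.714286=0.0729; V=-0.102041+0.102041+0.072886=0.0729
k=5 load: inc=0.072886, refl=0.072886·-1.000000=-0.0729; V=0.000000+0.072886+-0.072886=0.0000
k=6 src: inc=-0.072886, refl=-0.072886·0.714286=-0.0521; V=0.072886+-0.072886+-0.052062=-0.0521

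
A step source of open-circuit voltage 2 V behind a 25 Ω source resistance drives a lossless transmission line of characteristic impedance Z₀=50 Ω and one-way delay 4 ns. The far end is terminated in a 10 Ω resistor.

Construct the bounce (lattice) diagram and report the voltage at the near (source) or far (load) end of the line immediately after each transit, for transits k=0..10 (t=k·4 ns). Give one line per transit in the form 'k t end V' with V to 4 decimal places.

Γ_L=-0.666667, Γ_S=-0.333333; launch V₁=2·50/75=1.333333
k=0 src: V=1.3333
k=1 load: inc=1.333333, refl=1.333333·-0.666667=-0.8889; V=0.000000+1.333333+-0.888889=0.4444
k=2 src: inc=-0.888889, refl=-0.888889·-0.333333=0.2963; V=1.333333+-0.888889+0.296296=0.7407
k=3 load: inc=0.296296, refl=0.296296·-0.666667=-0.1975; V=0.444444+0.296296+-0.197531=0.5432
k=4 src: inc=-0.197531, refl=-0.197531·-0.333333=0.0658; V=0.740741+-0.197531+0.065844=0.6091
k=5 load: inc=0.065844, refl=0.065844·-0.666667=-0.0439; V=0.543210+0.065844+-0.043896=0.5652
k=6 src: inc=-0.043896, refl=-0.043896·-0.333333=0.0146; V=0.609053+-0.043896+0.014632=0.5798
k=7 load: inc=0.014632, refl=0.014632·-0.666667=-0.0098; V=0.565158+0.014632+-0.009755=0.5700
k=8 src: inc=-0.009755, refl=-0.009755·-0.333333=0.0033; V=0.579790+-0.009755+0.003252=0.5733
k=9 load: inc=0.003252, refl=0.003252·-0.666667=-0.0022; V=0.570035+0.003252+-0.002168=0.5711
k=10 src: inc=-0.002168, refl=-0.002168·-0.333333=0.0007; V=0.573287+-0.002168+0.000723=0.5718

0 0 source 1.3333
1 4 load 0.4444
2 8 source 0.7407
3 12 load 0.5432
4 16 source 0.6091
5 20 load 0.5652
6 24 source 0.5798
7 28 load 0.5700
8 32 source 0.5733
9 36 load 0.5711
10 40 source 0.5718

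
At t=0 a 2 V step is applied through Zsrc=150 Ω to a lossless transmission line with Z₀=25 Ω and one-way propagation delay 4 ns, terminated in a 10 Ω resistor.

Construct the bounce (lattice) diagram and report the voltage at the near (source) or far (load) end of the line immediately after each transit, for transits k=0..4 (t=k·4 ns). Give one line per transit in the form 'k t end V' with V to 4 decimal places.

0 0 source 0.2857
1 4 load 0.1633
2 8 source 0.0758
3 12 load 0.1133
4 16 source 0.1401

Γ_L=-0.428571, Γ_S=0.714286; launch V₁=2·25/175=0.285714
k=0 src: V=0.2857
k=1 load: inc=0.285714, refl=0.285714·-0.428571=-0.1224; V=0.000000+0.285714+-0.122449=0.1633
k=2 src: inc=-0.122449, refl=-0.122449·0.714286=-0.0875; V=0.285714+-0.122449+-0.087464=0.0758
k=3 load: inc=-0.087464, refl=-0.087464·-0.428571=0.0375; V=0.163265+-0.087464+0.037484=0.1133
k=4 src: inc=0.037484, refl=0.037484·0.714286=0.0268; V=0.075802+0.037484+0.026775=0.1401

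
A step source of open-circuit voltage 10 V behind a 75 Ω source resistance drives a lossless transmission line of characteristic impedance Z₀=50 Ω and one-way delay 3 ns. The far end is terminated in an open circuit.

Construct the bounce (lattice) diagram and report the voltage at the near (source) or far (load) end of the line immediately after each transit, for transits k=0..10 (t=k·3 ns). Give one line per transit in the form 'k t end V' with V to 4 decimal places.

0 0 source 4.0000
1 3 load 8.0000
2 6 source 8.8000
3 9 load 9.6000
4 12 source 9.7600
5 15 load 9.9200
6 18 source 9.9520
7 21 load 9.9840
8 24 source 9.9904
9 27 load 9.9968
10 30 source 9.9981

Γ_L=1.000000, Γ_S=0.200000; launch V₁=10·50/125=4.000000
k=0 src: V=4.0000
k=1 load: inc=4.000000, refl=4.000000·1.000000=4.0000; V=0.000000+4.000000+4.000000=8.0000
k=2 src: inc=4.000000, refl=4.000000·0.200000=0.8000; V=4.000000+4.000000+0.800000=8.8000
k=3 load: inc=0.800000, refl=0.800000·1.000000=0.8000; V=8.000000+0.800000+0.800000=9.6000
k=4 src: inc=0.800000, refl=0.800000·0.200000=0.1600; V=8.800000+0.800000+0.160000=9.7600
k=5 load: inc=0.160000, refl=0.160000·1.000000=0.1600; V=9.600000+0.160000+0.160000=9.9200
k=6 src: inc=0.160000, refl=0.160000·0.200000=0.0320; V=9.760000+0.160000+0.032000=9.9520
k=7 load: inc=0.032000, refl=0.032000·1.000000=0.0320; V=9.920000+0.032000+0.032000=9.9840
k=8 src: inc=0.032000, refl=0.032000·0.200000=0.0064; V=9.952000+0.032000+0.006400=9.9904
k=9 load: inc=0.006400, refl=0.006400·1.000000=0.0064; V=9.984000+0.006400+0.006400=9.9968
k=10 src: inc=0.006400, refl=0.006400·0.200000=0.0013; V=9.990400+0.006400+0.001280=9.9981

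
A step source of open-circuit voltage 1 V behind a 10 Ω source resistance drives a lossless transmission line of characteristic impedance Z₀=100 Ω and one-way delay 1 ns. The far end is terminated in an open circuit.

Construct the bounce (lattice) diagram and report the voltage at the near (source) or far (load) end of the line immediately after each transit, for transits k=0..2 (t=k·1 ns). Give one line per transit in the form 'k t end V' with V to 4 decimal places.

0 0 source 0.9091
1 1 load 1.8182
2 2 source 1.0744

Γ_L=1.000000, Γ_S=-0.818182; launch V₁=1·100/110=0.909091
k=0 src: V=0.9091
k=1 load: inc=0.909091, refl=0.909091·1.000000=0.9091; V=0.000000+0.909091+0.909091=1.8182
k=2 src: inc=0.909091, refl=0.909091·-0.818182=-0.7438; V=0.909091+0.909091+-0.743802=1.0744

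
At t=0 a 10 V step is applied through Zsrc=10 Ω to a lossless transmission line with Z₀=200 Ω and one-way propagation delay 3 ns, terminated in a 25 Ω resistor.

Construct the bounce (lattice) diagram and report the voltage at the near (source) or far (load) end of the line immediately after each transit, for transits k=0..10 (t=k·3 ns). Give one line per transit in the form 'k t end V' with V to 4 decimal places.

Γ_L=-0.777778, Γ_S=-0.904762; launch V₁=10·200/210=9.523810
k=0 src: V=9.5238
k=1 load: inc=9.523810, refl=9.523810·-0.777778=-7.4074; V=0.000000+9.523810+-7.407407=2.1164
k=2 src: inc=-7.407407, refl=-7.407407·-0.904762=6.7019; V=9.523810+-7.407407+6.701940=8.8183
k=3 load: inc=6.701940, refl=6.701940·-0.777778=-5.2126; V=2.116402+6.701940+-5.212620=3.6057
k=4 src: inc=-5.212620, refl=-5.212620·-0.904762=4.7162; V=8.818342+-5.212620+4.716180=8.3219
k=5 load: inc=4.716180, refl=4.716180·-0.777778=-3.6681; V=3.605722+4.716180+-3.668140=4.6538
k=6 src: inc=-3.668140, refl=-3.668140·-0.904762=3.3188; V=8.321902+-3.668140+3.318793=7.9726
k=7 load: inc=3.318793, refl=3.318793·-0.777778=-2.5813; V=4.653762+3.318793+-2.581284=5.3913
k=8 src: inc=-2.581284, refl=-2.581284·-0.904762=2.3354; V=7.972555+-2.581284+2.335447=7.7267
k=9 load: inc=2.335447, refl=2.335447·-0.777778=-1.8165; V=5.391272+2.335447+-1.816459=5.9103
k=10 src: inc=-1.816459, refl=-1.816459·-0.904762=1.6435; V=7.726719+-1.816459+1.643463=7.5537

0 0 source 9.5238
1 3 load 2.1164
2 6 source 8.8183
3 9 load 3.6057
4 12 source 8.3219
5 15 load 4.6538
6 18 source 7.9726
7 21 load 5.3913
8 24 source 7.7267
9 27 load 5.9103
10 30 source 7.5537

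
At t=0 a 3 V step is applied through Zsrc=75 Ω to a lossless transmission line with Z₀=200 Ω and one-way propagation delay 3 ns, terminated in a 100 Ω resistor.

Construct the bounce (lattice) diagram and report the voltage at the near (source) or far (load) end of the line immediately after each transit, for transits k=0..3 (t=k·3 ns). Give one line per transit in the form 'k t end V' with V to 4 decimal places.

0 0 source 2.1818
1 3 load 1.4545
2 6 source 1.7851
3 9 load 1.6749

Γ_L=-0.333333, Γ_S=-0.454545; launch V₁=3·200/275=2.181818
k=0 src: V=2.1818
k=1 load: inc=2.181818, refl=2.181818·-0.333333=-0.7273; V=0.000000+2.181818+-0.727273=1.4545
k=2 src: inc=-0.727273, refl=-0.727273·-0.454545=0.3306; V=2.181818+-0.727273+0.330579=1.7851
k=3 load: inc=0.330579, refl=0.330579·-0.333333=-0.1102; V=1.454545+0.330579+-0.110193=1.6749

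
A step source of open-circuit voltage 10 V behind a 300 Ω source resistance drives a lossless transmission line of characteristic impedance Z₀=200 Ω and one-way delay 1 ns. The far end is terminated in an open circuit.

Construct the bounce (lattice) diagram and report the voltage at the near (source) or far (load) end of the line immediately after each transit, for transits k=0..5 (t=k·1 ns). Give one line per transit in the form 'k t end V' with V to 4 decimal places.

Γ_L=1.000000, Γ_S=0.200000; launch V₁=10·200/500=4.000000
k=0 src: V=4.0000
k=1 load: inc=4.000000, refl=4.000000·1.000000=4.0000; V=0.000000+4.000000+4.000000=8.0000
k=2 src: inc=4.000000, refl=4.000000·0.200000=0.8000; V=4.000000+4.000000+0.800000=8.8000
k=3 load: inc=0.800000, refl=0.800000·1.000000=0.8000; V=8.000000+0.800000+0.800000=9.6000
k=4 src: inc=0.800000, refl=0.800000·0.200000=0.1600; V=8.800000+0.800000+0.160000=9.7600
k=5 load: inc=0.160000, refl=0.160000·1.000000=0.1600; V=9.600000+0.160000+0.160000=9.9200

0 0 source 4.0000
1 1 load 8.0000
2 2 source 8.8000
3 3 load 9.6000
4 4 source 9.7600
5 5 load 9.9200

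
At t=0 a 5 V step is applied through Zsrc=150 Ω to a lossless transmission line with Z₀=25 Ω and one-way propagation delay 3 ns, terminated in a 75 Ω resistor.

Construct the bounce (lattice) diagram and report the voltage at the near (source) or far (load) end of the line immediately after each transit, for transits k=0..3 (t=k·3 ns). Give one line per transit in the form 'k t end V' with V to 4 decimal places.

Γ_L=0.500000, Γ_S=0.714286; launch V₁=5·25/175=0.714286
k=0 src: V=0.7143
k=1 load: inc=0.714286, refl=0.714286·0.500000=0.3571; V=0.000000+0.714286+0.357143=1.0714
k=2 src: inc=0.357143, refl=0.357143·0.714286=0.2551; V=0.714286+0.357143+0.255102=1.3265
k=3 load: inc=0.255102, refl=0.255102·0.500000=0.1276; V=1.071429+0.255102+0.127551=1.4541

0 0 source 0.7143
1 3 load 1.0714
2 6 source 1.3265
3 9 load 1.4541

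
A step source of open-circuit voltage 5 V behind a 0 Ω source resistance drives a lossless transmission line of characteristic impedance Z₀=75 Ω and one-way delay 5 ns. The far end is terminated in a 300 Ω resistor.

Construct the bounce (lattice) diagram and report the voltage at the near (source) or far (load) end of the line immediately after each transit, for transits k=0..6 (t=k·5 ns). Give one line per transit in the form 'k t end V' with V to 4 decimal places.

Γ_L=0.600000, Γ_S=-1.000000; launch V₁=5·75/75=5.000000
k=0 src: V=5.0000
k=1 load: inc=5.000000, refl=5.000000·0.600000=3.0000; V=0.000000+5.000000+3.000000=8.0000
k=2 src: inc=3.000000, refl=3.000000·-1.000000=-3.0000; V=5.000000+3.000000+-3.000000=5.0000
k=3 load: inc=-3.000000, refl=-3.000000·0.600000=-1.8000; V=8.000000+-3.000000+-1.800000=3.2000
k=4 src: inc=-1.800000, refl=-1.800000·-1.000000=1.8000; V=5.000000+-1.800000+1.800000=5.0000
k=5 load: inc=1.800000, refl=1.800000·0.600000=1.0800; V=3.200000+1.800000+1.080000=6.0800
k=6 src: inc=1.080000, refl=1.080000·-1.000000=-1.0800; V=5.000000+1.080000+-1.080000=5.0000

0 0 source 5.0000
1 5 load 8.0000
2 10 source 5.0000
3 15 load 3.2000
4 20 source 5.0000
5 25 load 6.0800
6 30 source 5.0000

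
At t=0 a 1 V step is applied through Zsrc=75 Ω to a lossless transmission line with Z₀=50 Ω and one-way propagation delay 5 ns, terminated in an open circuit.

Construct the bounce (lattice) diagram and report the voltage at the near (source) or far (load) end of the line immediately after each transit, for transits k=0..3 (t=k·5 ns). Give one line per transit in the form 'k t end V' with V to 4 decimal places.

0 0 source 0.4000
1 5 load 0.8000
2 10 source 0.8800
3 15 load 0.9600

Γ_L=1.000000, Γ_S=0.200000; launch V₁=1·50/125=0.400000
k=0 src: V=0.4000
k=1 load: inc=0.400000, refl=0.400000·1.000000=0.4000; V=0.000000+0.400000+0.400000=0.8000
k=2 src: inc=0.400000, refl=0.400000·0.200000=0.0800; V=0.400000+0.400000+0.080000=0.8800
k=3 load: inc=0.080000, refl=0.080000·1.000000=0.0800; V=0.800000+0.080000+0.080000=0.9600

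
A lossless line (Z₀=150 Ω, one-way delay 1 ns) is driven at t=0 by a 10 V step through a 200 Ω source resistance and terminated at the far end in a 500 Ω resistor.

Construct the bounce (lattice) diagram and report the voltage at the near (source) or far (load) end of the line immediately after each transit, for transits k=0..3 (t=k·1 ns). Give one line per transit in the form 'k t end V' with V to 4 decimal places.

0 0 source 4.2857
1 1 load 6.5934
2 2 source 6.9231
3 3 load 7.1006

Γ_L=0.538462, Γ_S=0.142857; launch V₁=10·150/350=4.285714
k=0 src: V=4.2857
k=1 load: inc=4.285714, refl=4.285714·0.538462=2.3077; V=0.000000+4.285714+2.307692=6.5934
k=2 src: inc=2.307692, refl=2.307692·0.142857=0.3297; V=4.285714+2.307692+0.329670=6.9231
k=3 load: inc=0.329670, refl=0.329670·0.538462=0.1775; V=6.593407+0.329670+0.177515=7.1006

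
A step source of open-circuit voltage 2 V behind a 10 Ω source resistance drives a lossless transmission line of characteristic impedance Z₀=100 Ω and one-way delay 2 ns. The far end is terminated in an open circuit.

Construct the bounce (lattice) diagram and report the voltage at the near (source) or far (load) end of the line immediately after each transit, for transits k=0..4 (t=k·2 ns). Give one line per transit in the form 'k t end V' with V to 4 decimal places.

Γ_L=1.000000, Γ_S=-0.818182; launch V₁=2·100/110=1.818182
k=0 src: V=1.8182
k=1 load: inc=1.818182, refl=1.818182·1.000000=1.8182; V=0.000000+1.818182+1.818182=3.6364
k=2 src: inc=1.818182, refl=1.818182·-0.818182=-1.4876; V=1.818182+1.818182+-1.487603=2.1488
k=3 load: inc=-1.487603, refl=-1.487603·1.000000=-1.4876; V=3.636364+-1.487603+-1.487603=0.6612
k=4 src: inc=-1.487603, refl=-1.487603·-0.818182=1.2171; V=2.148760+-1.487603+1.217130=1.8783

0 0 source 1.8182
1 2 load 3.6364
2 4 source 2.1488
3 6 load 0.6612
4 8 source 1.8783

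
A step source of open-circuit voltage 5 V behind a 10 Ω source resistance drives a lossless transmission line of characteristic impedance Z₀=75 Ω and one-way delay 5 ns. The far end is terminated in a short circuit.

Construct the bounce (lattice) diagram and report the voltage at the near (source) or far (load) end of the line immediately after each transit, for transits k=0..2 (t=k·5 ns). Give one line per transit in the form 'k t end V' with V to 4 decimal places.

Γ_L=-1.000000, Γ_S=-0.764706; launch V₁=5·75/85=4.411765
k=0 src: V=4.4118
k=1 load: inc=4.411765, refl=4.411765·-1.000000=-4.4118; V=0.000000+4.411765+-4.411765=0.0000
k=2 src: inc=-4.411765, refl=-4.411765·-0.764706=3.3737; V=4.411765+-4.411765+3.373702=3.3737

0 0 source 4.4118
1 5 load 0.0000
2 10 source 3.3737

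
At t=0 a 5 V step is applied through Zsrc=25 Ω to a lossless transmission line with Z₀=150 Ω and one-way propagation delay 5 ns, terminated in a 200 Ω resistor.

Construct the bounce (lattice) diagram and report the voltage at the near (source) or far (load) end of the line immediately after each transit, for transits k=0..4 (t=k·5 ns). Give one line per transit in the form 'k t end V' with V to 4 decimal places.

0 0 source 4.2857
1 5 load 4.8980
2 10 source 4.4606
3 15 load 4.3982
4 20 source 4.4428

Γ_L=0.142857, Γ_S=-0.714286; launch V₁=5·150/175=4.285714
k=0 src: V=4.2857
k=1 load: inc=4.285714, refl=4.285714·0.142857=0.6122; V=0.000000+4.285714+0.612245=4.8980
k=2 src: inc=0.612245, refl=0.612245·-0.714286=-0.4373; V=4.285714+0.612245+-0.437318=4.4606
k=3 load: inc=-0.437318, refl=-0.437318·0.142857=-0.0625; V=4.897959+-0.437318+-0.062474=4.3982
k=4 src: inc=-0.062474, refl=-0.062474·-0.714286=0.0446; V=4.460641+-0.062474+0.044624=4.4428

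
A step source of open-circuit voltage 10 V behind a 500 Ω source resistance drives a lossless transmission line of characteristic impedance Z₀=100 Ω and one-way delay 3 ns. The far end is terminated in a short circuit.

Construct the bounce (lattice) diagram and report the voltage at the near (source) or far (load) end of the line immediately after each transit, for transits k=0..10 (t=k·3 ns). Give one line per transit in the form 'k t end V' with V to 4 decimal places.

Γ_L=-1.000000, Γ_S=0.666667; launch V₁=10·100/600=1.666667
k=0 src: V=1.6667
k=1 load: inc=1.666667, refl=1.666667·-1.000000=-1.6667; V=0.000000+1.666667+-1.666667=0.0000
k=2 src: inc=-1.666667, refl=-1.666667·0.666667=-1.1111; V=1.666667+-1.666667+-1.111111=-1.1111
k=3 load: inc=-1.111111, refl=-1.111111·-1.000000=1.1111; V=0.000000+-1.111111+1.111111=0.0000
k=4 src: inc=1.111111, refl=1.111111·0.666667=0.7407; V=-1.111111+1.111111+0.740741=0.7407
k=5 load: inc=0.740741, refl=0.740741·-1.000000=-0.7407; V=0.000000+0.740741+-0.740741=0.0000
k=6 src: inc=-0.740741, refl=-0.740741·0.666667=-0.4938; V=0.740741+-0.740741+-0.493827=-0.4938
k=7 load: inc=-0.493827, refl=-0.493827·-1.000000=0.4938; V=0.000000+-0.493827+0.493827=0.0000
k=8 src: inc=0.493827, refl=0.493827·0.666667=0.3292; V=-0.493827+0.493827+0.329218=0.3292
k=9 load: inc=0.329218, refl=0.329218·-1.000000=-0.3292; V=0.000000+0.329218+-0.329218=0.0000
k=10 src: inc=-0.329218, refl=-0.329218·0.666667=-0.2195; V=0.329218+-0.329218+-0.219479=-0.2195

0 0 source 1.6667
1 3 load 0.0000
2 6 source -1.1111
3 9 load 0.0000
4 12 source 0.7407
5 15 load 0.0000
6 18 source -0.4938
7 21 load 0.0000
8 24 source 0.3292
9 27 load 0.0000
10 30 source -0.2195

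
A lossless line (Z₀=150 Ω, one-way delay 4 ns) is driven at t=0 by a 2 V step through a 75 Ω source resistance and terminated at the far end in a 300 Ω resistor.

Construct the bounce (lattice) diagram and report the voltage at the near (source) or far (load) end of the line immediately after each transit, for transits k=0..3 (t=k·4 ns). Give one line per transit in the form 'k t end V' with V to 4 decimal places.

Γ_L=0.333333, Γ_S=-0.333333; launch V₁=2·150/225=1.333333
k=0 src: V=1.3333
k=1 load: inc=1.333333, refl=1.333333·0.333333=0.4444; V=0.000000+1.333333+0.444444=1.7778
k=2 src: inc=0.444444, refl=0.444444·-0.333333=-0.1481; V=1.333333+0.444444+-0.148148=1.6296
k=3 load: inc=-0.148148, refl=-0.148148·0.333333=-0.0494; V=1.777778+-0.148148+-0.049383=1.5802

0 0 source 1.3333
1 4 load 1.7778
2 8 source 1.6296
3 12 load 1.5802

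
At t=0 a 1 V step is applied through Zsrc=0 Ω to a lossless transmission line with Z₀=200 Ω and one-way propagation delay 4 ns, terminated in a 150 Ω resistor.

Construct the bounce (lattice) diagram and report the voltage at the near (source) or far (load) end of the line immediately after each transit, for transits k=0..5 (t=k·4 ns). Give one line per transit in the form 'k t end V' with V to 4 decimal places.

0 0 source 1.0000
1 4 load 0.8571
2 8 source 1.0000
3 12 load 0.9796
4 16 source 1.0000
5 20 load 0.9971

Γ_L=-0.142857, Γ_S=-1.000000; launch V₁=1·200/200=1.000000
k=0 src: V=1.0000
k=1 load: inc=1.000000, refl=1.000000·-0.142857=-0.1429; V=0.000000+1.000000+-0.142857=0.8571
k=2 src: inc=-0.142857, refl=-0.142857·-1.000000=0.1429; V=1.000000+-0.142857+0.142857=1.0000
k=3 load: inc=0.142857, refl=0.142857·-0.142857=-0.0204; V=0.857143+0.142857+-0.020408=0.9796
k=4 src: inc=-0.020408, refl=-0.020408·-1.000000=0.0204; V=1.000000+-0.020408+0.020408=1.0000
k=5 load: inc=0.020408, refl=0.020408·-0.142857=-0.0029; V=0.979592+0.020408+-0.002915=0.9971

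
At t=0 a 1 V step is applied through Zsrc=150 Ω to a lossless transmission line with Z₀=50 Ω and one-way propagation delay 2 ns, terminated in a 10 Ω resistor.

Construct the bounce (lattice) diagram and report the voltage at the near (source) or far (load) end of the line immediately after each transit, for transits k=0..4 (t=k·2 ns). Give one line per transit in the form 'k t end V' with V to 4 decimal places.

Γ_L=-0.666667, Γ_S=0.500000; launch V₁=1·50/200=0.250000
k=0 src: V=0.2500
k=1 load: inc=0.250000, refl=0.250000·-0.666667=-0.1667; V=0.000000+0.250000+-0.166667=0.0833
k=2 src: inc=-0.166667, refl=-0.166667·0.500000=-0.0833; V=0.250000+-0.166667+-0.083333=0.0000
k=3 load: inc=-0.083333, refl=-0.083333·-0.666667=0.0556; V=0.083333+-0.083333+0.055556=0.0556
k=4 src: inc=0.055556, refl=0.055556·0.500000=0.0278; V=0.000000+0.055556+0.027778=0.0833

0 0 source 0.2500
1 2 load 0.0833
2 4 source 0.0000
3 6 load 0.0556
4 8 source 0.0833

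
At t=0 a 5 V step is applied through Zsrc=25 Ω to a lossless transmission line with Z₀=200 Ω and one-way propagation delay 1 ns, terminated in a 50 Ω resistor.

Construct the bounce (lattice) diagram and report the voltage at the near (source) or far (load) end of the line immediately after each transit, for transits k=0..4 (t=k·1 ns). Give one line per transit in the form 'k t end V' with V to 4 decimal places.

0 0 source 4.4444
1 1 load 1.7778
2 2 source 3.8519
3 3 load 2.6074
4 4 source 3.5753

Γ_L=-0.600000, Γ_S=-0.777778; launch V₁=5·200/225=4.444444
k=0 src: V=4.4444
k=1 load: inc=4.444444, refl=4.444444·-0.600000=-2.6667; V=0.000000+4.444444+-2.666667=1.7778
k=2 src: inc=-2.666667, refl=-2.666667·-0.777778=2.0741; V=4.444444+-2.666667+2.074074=3.8519
k=3 load: inc=2.074074, refl=2.074074·-0.600000=-1.2444; V=1.777778+2.074074+-1.244444=2.6074
k=4 src: inc=-1.244444, refl=-1.244444·-0.777778=0.9679; V=3.851852+-1.244444+0.967901=3.5753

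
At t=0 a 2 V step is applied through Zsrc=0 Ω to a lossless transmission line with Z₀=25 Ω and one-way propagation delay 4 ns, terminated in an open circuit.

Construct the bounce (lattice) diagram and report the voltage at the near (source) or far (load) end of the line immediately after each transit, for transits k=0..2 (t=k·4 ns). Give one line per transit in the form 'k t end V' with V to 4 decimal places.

0 0 source 2.0000
1 4 load 4.0000
2 8 source 2.0000

Γ_L=1.000000, Γ_S=-1.000000; launch V₁=2·25/25=2.000000
k=0 src: V=2.0000
k=1 load: inc=2.000000, refl=2.000000·1.000000=2.0000; V=0.000000+2.000000+2.000000=4.0000
k=2 src: inc=2.000000, refl=2.000000·-1.000000=-2.0000; V=2.000000+2.000000+-2.000000=2.0000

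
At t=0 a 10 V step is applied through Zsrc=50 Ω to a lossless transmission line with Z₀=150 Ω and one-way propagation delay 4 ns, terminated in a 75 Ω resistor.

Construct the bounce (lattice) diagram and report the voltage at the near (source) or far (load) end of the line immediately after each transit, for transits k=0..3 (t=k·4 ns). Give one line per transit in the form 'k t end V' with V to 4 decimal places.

0 0 source 7.5000
1 4 load 5.0000
2 8 source 6.2500
3 12 load 5.8333

Γ_L=-0.333333, Γ_S=-0.500000; launch V₁=10·150/200=7.500000
k=0 src: V=7.5000
k=1 load: inc=7.500000, refl=7.500000·-0.333333=-2.5000; V=0.000000+7.500000+-2.500000=5.0000
k=2 src: inc=-2.500000, refl=-2.500000·-0.500000=1.2500; V=7.500000+-2.500000+1.250000=6.2500
k=3 load: inc=1.250000, refl=1.250000·-0.333333=-0.4167; V=5.000000+1.250000+-0.416667=5.8333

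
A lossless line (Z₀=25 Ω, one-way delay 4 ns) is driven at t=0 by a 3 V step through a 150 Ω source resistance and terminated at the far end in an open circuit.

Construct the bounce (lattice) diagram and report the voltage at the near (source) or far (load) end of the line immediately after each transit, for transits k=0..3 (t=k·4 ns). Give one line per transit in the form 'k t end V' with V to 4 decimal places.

0 0 source 0.4286
1 4 load 0.8571
2 8 source 1.1633
3 12 load 1.4694

Γ_L=1.000000, Γ_S=0.714286; launch V₁=3·25/175=0.428571
k=0 src: V=0.4286
k=1 load: inc=0.428571, refl=0.428571·1.000000=0.4286; V=0.000000+0.428571+0.428571=0.8571
k=2 src: inc=0.428571, refl=0.428571·0.714286=0.3061; V=0.428571+0.428571+0.306122=1.1633
k=3 load: inc=0.306122, refl=0.306122·1.000000=0.3061; V=0.857143+0.306122+0.306122=1.4694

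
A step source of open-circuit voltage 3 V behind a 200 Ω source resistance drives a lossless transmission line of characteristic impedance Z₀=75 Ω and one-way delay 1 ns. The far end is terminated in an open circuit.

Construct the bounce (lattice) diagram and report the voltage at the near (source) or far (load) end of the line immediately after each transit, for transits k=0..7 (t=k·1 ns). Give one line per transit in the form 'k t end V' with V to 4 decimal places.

0 0 source 0.8182
1 1 load 1.6364
2 2 source 2.0083
3 3 load 2.3802
4 4 source 2.5492
5 5 load 2.7183
6 6 source 2.7951
7 7 load 2.8719

Γ_L=1.000000, Γ_S=0.454545; launch V₁=3·75/275=0.818182
k=0 src: V=0.8182
k=1 load: inc=0.818182, refl=0.818182·1.000000=0.8182; V=0.000000+0.818182+0.818182=1.6364
k=2 src: inc=0.818182, refl=0.818182·0.454545=0.3719; V=0.818182+0.818182+0.371901=2.0083
k=3 load: inc=0.371901, refl=0.371901·1.000000=0.3719; V=1.636364+0.371901+0.371901=2.3802
k=4 src: inc=0.371901, refl=0.371901·0.454545=0.1690; V=2.008264+0.371901+0.169046=2.5492
k=5 load: inc=0.169046, refl=0.169046·1.000000=0.1690; V=2.380165+0.169046+0.169046=2.7183
k=6 src: inc=0.169046, refl=0.169046·0.454545=0.0768; V=2.549211+0.169046+0.076839=2.7951
k=7 load: inc=0.076839, refl=0.076839·1.000000=0.0768; V=2.718257+0.076839+0.076839=2.8719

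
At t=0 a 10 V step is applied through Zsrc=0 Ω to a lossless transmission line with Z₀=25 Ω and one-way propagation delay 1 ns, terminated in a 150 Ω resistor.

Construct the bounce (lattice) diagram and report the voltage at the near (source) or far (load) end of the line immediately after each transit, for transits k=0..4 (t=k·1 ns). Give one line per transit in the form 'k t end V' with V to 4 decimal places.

Γ_L=0.714286, Γ_S=-1.000000; launch V₁=10·25/25=10.000000
k=0 src: V=10.0000
k=1 load: inc=10.000000, refl=10.000000·0.714286=7.1429; V=0.000000+10.000000+7.142857=17.1429
k=2 src: inc=7.142857, refl=7.142857·-1.000000=-7.1429; V=10.000000+7.142857+-7.142857=10.0000
k=3 load: inc=-7.142857, refl=-7.142857·0.714286=-5.1020; V=17.142857+-7.142857+-5.102041=4.8980
k=4 src: inc=-5.102041, refl=-5.102041·-1.000000=5.1020; V=10.000000+-5.102041+5.102041=10.0000

0 0 source 10.0000
1 1 load 17.1429
2 2 source 10.0000
3 3 load 4.8980
4 4 source 10.0000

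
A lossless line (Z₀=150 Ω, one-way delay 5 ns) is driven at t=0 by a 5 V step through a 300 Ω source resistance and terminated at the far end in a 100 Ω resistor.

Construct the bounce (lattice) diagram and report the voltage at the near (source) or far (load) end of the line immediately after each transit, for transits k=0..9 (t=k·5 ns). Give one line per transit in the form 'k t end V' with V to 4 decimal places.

0 0 source 1.6667
1 5 load 1.3333
2 10 source 1.2222
3 15 load 1.2444
4 20 source 1.2519
5 25 load 1.2504
6 30 source 1.2499
7 35 load 1.2500
8 40 source 1.2500
9 45 load 1.2500

Γ_L=-0.200000, Γ_S=0.333333; launch V₁=5·150/450=1.666667
k=0 src: V=1.6667
k=1 load: inc=1.666667, refl=1.666667·-0.200000=-0.3333; V=0.000000+1.666667+-0.333333=1.3333
k=2 src: inc=-0.333333, refl=-0.333333·0.333333=-0.1111; V=1.666667+-0.333333+-0.111111=1.2222
k=3 load: inc=-0.111111, refl=-0.111111·-0.200000=0.0222; V=1.333333+-0.111111+0.022222=1.2444
k=4 src: inc=0.022222, refl=0.022222·0.333333=0.0074; V=1.222222+0.022222+0.007407=1.2519
k=5 load: inc=0.007407, refl=0.007407·-0.200000=-0.0015; V=1.244444+0.007407+-0.001481=1.2504
k=6 src: inc=-0.001481, refl=-0.001481·0.333333=-0.0005; V=1.251852+-0.001481+-0.000494=1.2499
k=7 load: inc=-0.000494, refl=-0.000494·-0.200000=0.0001; V=1.250370+-0.000494+0.000099=1.2500
k=8 src: inc=0.000099, refl=0.000099·0.333333=0.0000; V=1.249877+0.000099+0.000033=1.2500
k=9 load: inc=0.000033, refl=0.000033·-0.200000=-0.0000; V=1.249975+0.000033+-0.000007=1.2500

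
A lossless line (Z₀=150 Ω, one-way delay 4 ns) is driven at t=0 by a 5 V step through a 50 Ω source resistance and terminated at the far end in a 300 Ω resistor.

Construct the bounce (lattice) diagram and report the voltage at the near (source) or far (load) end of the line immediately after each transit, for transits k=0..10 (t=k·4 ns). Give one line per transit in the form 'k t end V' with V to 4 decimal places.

Γ_L=0.333333, Γ_S=-0.500000; launch V₁=5·150/200=3.750000
k=0 src: V=3.7500
k=1 load: inc=3.750000, refl=3.750000·0.333333=1.2500; V=0.000000+3.750000+1.250000=5.0000
k=2 src: inc=1.250000, refl=1.250000·-0.500000=-0.6250; V=3.750000+1.250000+-0.625000=4.3750
k=3 load: inc=-0.625000, refl=-0.625000·0.333333=-0.2083; V=5.000000+-0.625000+-0.208333=4.1667
k=4 src: inc=-0.208333, refl=-0.208333·-0.500000=0.1042; V=4.375000+-0.208333+0.104167=4.2708
k=5 load: inc=0.104167, refl=0.104167·0.333333=0.0347; V=4.166667+0.104167+0.034722=4.3056
k=6 src: inc=0.034722, refl=0.034722·-0.500000=-0.0174; V=4.270833+0.034722+-0.017361=4.2882
k=7 load: inc=-0.017361, refl=-0.017361·0.333333=-0.0058; V=4.305556+-0.017361+-0.005787=4.2824
k=8 src: inc=-0.005787, refl=-0.005787·-0.500000=0.0029; V=4.288194+-0.005787+0.002894=4.2853
k=9 load: inc=0.002894, refl=0.002894·0.333333=0.0010; V=4.282407+0.002894+0.000965=4.2863
k=10 src: inc=0.000965, refl=0.000965·-0.500000=-0.0005; V=4.285301+0.000965+-0.000482=4.2858

0 0 source 3.7500
1 4 load 5.0000
2 8 source 4.3750
3 12 load 4.1667
4 16 source 4.2708
5 20 load 4.3056
6 24 source 4.2882
7 28 load 4.2824
8 32 source 4.2853
9 36 load 4.2863
10 40 source 4.2858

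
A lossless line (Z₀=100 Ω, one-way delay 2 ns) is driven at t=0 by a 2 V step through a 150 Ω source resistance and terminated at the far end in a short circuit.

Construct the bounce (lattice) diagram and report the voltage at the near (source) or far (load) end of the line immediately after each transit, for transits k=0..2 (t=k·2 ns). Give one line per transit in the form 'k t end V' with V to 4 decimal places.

0 0 source 0.8000
1 2 load 0.0000
2 4 source -0.1600

Γ_L=-1.000000, Γ_S=0.200000; launch V₁=2·100/250=0.800000
k=0 src: V=0.8000
k=1 load: inc=0.800000, refl=0.800000·-1.000000=-0.8000; V=0.000000+0.800000+-0.800000=0.0000
k=2 src: inc=-0.800000, refl=-0.800000·0.200000=-0.1600; V=0.800000+-0.800000+-0.160000=-0.1600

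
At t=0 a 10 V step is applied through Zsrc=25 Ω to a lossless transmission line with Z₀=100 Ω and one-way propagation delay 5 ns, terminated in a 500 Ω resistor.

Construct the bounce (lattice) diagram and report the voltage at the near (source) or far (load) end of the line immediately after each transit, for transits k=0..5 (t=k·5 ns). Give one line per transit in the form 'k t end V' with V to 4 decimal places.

Γ_L=0.666667, Γ_S=-0.600000; launch V₁=10·100/125=8.000000
k=0 src: V=8.0000
k=1 load: inc=8.000000, refl=8.000000·0.666667=5.3333; V=0.000000+8.000000+5.333333=13.3333
k=2 src: inc=5.333333, refl=5.333333·-0.600000=-3.2000; V=8.000000+5.333333+-3.200000=10.1333
k=3 load: inc=-3.200000, refl=-3.200000·0.666667=-2.1333; V=13.333333+-3.200000+-2.133333=8.0000
k=4 src: inc=-2.133333, refl=-2.133333·-0.600000=1.2800; V=10.133333+-2.133333+1.280000=9.2800
k=5 load: inc=1.280000, refl=1.280000·0.666667=0.8533; V=8.000000+1.280000+0.853333=10.1333

0 0 source 8.0000
1 5 load 13.3333
2 10 source 10.1333
3 15 load 8.0000
4 20 source 9.2800
5 25 load 10.1333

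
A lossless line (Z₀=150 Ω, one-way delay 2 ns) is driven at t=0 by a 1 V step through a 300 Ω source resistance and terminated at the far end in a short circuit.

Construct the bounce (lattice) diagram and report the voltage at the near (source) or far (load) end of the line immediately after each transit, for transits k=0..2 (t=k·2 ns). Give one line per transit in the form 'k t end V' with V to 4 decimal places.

0 0 source 0.3333
1 2 load 0.0000
2 4 source -0.1111

Γ_L=-1.000000, Γ_S=0.333333; launch V₁=1·150/450=0.333333
k=0 src: V=0.3333
k=1 load: inc=0.333333, refl=0.333333·-1.000000=-0.3333; V=0.000000+0.333333+-0.333333=0.0000
k=2 src: inc=-0.333333, refl=-0.333333·0.333333=-0.1111; V=0.333333+-0.333333+-0.111111=-0.1111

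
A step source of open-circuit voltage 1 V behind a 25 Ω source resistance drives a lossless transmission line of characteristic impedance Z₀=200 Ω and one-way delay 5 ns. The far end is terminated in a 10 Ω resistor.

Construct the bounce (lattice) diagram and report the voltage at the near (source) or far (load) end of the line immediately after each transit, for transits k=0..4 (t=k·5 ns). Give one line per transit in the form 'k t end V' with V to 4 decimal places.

0 0 source 0.8889
1 5 load 0.0847
2 10 source 0.7102
3 15 load 0.1442
4 20 source 0.5844

Γ_L=-0.904762, Γ_S=-0.777778; launch V₁=1·200/225=0.888889
k=0 src: V=0.8889
k=1 load: inc=0.888889, refl=0.888889·-0.904762=-0.8042; V=0.000000+0.888889+-0.804233=0.0847
k=2 src: inc=-0.804233, refl=-0.804233·-0.777778=0.6255; V=0.888889+-0.804233+0.625514=0.7102
k=3 load: inc=0.625514, refl=0.625514·-0.904762=-0.5659; V=0.084656+0.625514+-0.565942=0.1442
k=4 src: inc=-0.565942, refl=-0.565942·-0.777778=0.4402; V=0.710170+-0.565942+0.440177=0.5844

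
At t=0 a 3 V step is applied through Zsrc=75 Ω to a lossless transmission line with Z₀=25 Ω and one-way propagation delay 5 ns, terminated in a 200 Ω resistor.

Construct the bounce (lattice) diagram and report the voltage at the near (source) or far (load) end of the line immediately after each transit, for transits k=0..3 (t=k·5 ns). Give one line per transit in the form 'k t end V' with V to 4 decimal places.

Γ_L=0.777778, Γ_S=0.500000; launch V₁=3·25/100=0.750000
k=0 src: V=0.7500
k=1 load: inc=0.750000, refl=0.750000·0.777778=0.5833; V=0.000000+0.750000+0.583333=1.3333
k=2 src: inc=0.583333, refl=0.583333·0.500000=0.2917; V=0.750000+0.583333+0.291667=1.6250
k=3 load: inc=0.291667, refl=0.291667·0.777778=0.2269; V=1.333333+0.291667+0.226852=1.8519

0 0 source 0.7500
1 5 load 1.3333
2 10 source 1.6250
3 15 load 1.8519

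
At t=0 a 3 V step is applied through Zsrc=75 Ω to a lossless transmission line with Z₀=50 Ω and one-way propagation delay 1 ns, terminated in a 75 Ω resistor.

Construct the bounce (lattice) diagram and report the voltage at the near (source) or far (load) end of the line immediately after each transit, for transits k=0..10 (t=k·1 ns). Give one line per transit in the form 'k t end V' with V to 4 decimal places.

0 0 source 1.2000
1 1 load 1.4400
2 2 source 1.4880
3 3 load 1.4976
4 4 source 1.4995
5 5 load 1.4999
6 6 source 1.5000
7 7 load 1.5000
8 8 source 1.5000
9 9 load 1.5000
10 10 source 1.5000

Γ_L=0.200000, Γ_S=0.200000; launch V₁=3·50/125=1.200000
k=0 src: V=1.2000
k=1 load: inc=1.200000, refl=1.200000·0.200000=0.2400; V=0.000000+1.200000+0.240000=1.4400
k=2 src: inc=0.240000, refl=0.240000·0.200000=0.0480; V=1.200000+0.240000+0.048000=1.4880
k=3 load: inc=0.048000, refl=0.048000·0.200000=0.0096; V=1.440000+0.048000+0.009600=1.4976
k=4 src: inc=0.009600, refl=0.009600·0.200000=0.0019; V=1.488000+0.009600+0.001920=1.4995
k=5 load: inc=0.001920, refl=0.001920·0.200000=0.0004; V=1.497600+0.001920+0.000384=1.4999
k=6 src: inc=0.000384, refl=0.000384·0.200000=0.0001; V=1.499520+0.000384+0.000077=1.5000
k=7 load: inc=0.000077, refl=0.000077·0.200000=0.0000; V=1.499904+0.000077+0.000015=1.5000
k=8 src: inc=0.000015, refl=0.000015·0.200000=0.0000; V=1.499981+0.000015+0.000003=1.5000
k=9 load: inc=0.000003, refl=0.000003·0.200000=0.0000; V=1.499996+0.000003+0.000001=1.5000
k=10 src: inc=0.000001, refl=0.000001·0.200000=0.0000; V=1.499999+0.000001+0.000000=1.5000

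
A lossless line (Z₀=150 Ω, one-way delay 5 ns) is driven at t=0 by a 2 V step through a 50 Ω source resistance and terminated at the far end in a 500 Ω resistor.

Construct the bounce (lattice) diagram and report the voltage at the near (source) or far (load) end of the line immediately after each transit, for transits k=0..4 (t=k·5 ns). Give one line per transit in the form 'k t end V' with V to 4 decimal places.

Γ_L=0.538462, Γ_S=-0.500000; launch V₁=2·150/200=1.500000
k=0 src: V=1.5000
k=1 load: inc=1.500000, refl=1.500000·0.538462=0.8077; V=0.000000+1.500000+0.807692=2.3077
k=2 src: inc=0.807692, refl=0.807692·-0.500000=-0.4038; V=1.500000+0.807692+-0.403846=1.9038
k=3 load: inc=-0.403846, refl=-0.403846·0.538462=-0.2175; V=2.307692+-0.403846+-0.217456=1.6864
k=4 src: inc=-0.217456, refl=-0.217456·-0.500000=0.1087; V=1.903846+-0.217456+0.108728=1.7951

0 0 source 1.5000
1 5 load 2.3077
2 10 source 1.9038
3 15 load 1.6864
4 20 source 1.7951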